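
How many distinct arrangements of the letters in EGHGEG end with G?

30

With the last slot taken by G, it remains to arrange the other 5 letters (EHGEG).
Those 5 letters have E appearing twice and G appearing twice, giving (5)!/(2!·2!) = 30.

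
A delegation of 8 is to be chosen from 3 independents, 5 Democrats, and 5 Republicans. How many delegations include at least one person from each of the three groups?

1240

Unrestricted: C(13,8) = 1287 ways to pick any 8 of the 13.
Subtract selections that omit an entire group: no independents → C(10,8) = 45; no Democrats → C(8,8) = 1; no Republicans → C(8,8) = 1.
Add back selections omitting two groups (i.e. drawn from a single group): C(3,8) + C(5,8) + C(5,8) = 0.
By inclusion–exclusion: 1287 − 47 + 0 = 1240.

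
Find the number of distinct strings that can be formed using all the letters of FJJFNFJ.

The 7 letters of FJJFNFJ have repeats: F appearing 3 times and J appearing 3 times.
So there are 7! / (3!·3!) = 140 distinguishable arrangements.

140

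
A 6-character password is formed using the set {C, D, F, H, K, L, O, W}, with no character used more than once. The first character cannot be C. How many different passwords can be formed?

The first character has 8−1 = 7 choices (anything except C).
The remaining 5 characters are filled from the other 7 symbols without repetition: 7 × 6 × 5 × 4 × 3 = 2520.
Total: 7 × 2520 = 17640.

17640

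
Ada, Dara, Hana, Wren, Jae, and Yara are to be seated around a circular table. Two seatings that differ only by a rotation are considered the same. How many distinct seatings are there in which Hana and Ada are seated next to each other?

48

Treat {Hana, Ada} as one unit (2 internal orders) and seat the resulting 5 units around the table: (4)! circular arrangements.
So 2 × (4)! = 2 × 24 = 48.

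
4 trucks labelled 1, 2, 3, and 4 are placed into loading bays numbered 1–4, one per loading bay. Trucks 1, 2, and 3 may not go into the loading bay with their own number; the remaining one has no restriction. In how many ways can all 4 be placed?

Let Aᵢ (for i ∈ {1, 2, 3}) be the placements that put truck i in its forbidden loading bay. Any j of these fix j positions, leaving (4−j)! ways to fill the rest, and there are C(3,j) ways to pick which j.
By inclusion–exclusion, the number of valid placements is Σ_{j=0}^{3} (−1)^j C(3,j)·(4−j)!.
Computing: 24 − 18 + 6 − 1 = 11.

11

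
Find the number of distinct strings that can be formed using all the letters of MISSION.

The 7 letters of MISSION have repeats: I appearing twice and S appearing twice.
The number of distinct arrangements is 7!/(2!·2!) = 5040/4 = 1260.

1260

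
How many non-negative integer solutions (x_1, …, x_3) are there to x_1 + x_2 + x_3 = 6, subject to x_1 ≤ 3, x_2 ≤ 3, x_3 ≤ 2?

6

By stars and bars, unrestricted non-negative solutions to x_1+…+x_3 = 6 number C(6+2,2) = 28.
Subtract solutions that violate a single cap (substitute x_i' = x_i − (cap_i+1)): x_1 ≥ 4 gives C(4,2) = 6; x_2 ≥ 4 gives C(4,2) = 6; x_3 ≥ 3 gives C(5,2) = 10. Together 22.
No two caps can be exceeded simultaneously, so the pair terms are all 0.
By inclusion–exclusion the count is 28 − 22 + 0 = 6.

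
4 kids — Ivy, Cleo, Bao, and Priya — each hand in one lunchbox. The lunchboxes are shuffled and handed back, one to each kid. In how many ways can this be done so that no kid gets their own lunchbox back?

9

Let Aᵢ be the assignments in which kid i gets their own lunchbox. We want the size of the complement of A₁∪…∪A_4.
By inclusion–exclusion this is Σ_{j=0}^{4} (−1)^j C(4,j)·(4−j)!.
Computing: 24 − 24 + 12 − 4 + 1 = 9.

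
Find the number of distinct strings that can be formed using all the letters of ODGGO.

The 5 letters of ODGGO have repeats: G appearing twice and O appearing twice.
Dividing 5! = 120 by 2!·2! = 4 for the repeated letters gives 30.

30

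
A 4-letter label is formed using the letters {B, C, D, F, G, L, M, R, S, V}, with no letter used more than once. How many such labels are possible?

This is a permutation of 4 out of 10: P(10,4) = 10!/6!.
10 × 9 × 8 × 7 = 5040.

5040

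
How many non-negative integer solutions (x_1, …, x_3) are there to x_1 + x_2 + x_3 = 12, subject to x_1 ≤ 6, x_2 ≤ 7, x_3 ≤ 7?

40

Ignoring the caps, the number of non-negative solutions to x_1+…+x_3 = 12 is C(14,2) = 91.
Subtract solutions that violate a single cap (substitute x_i' = x_i − (cap_i+1)): x_1 ≥ 7 gives C(7,2) = 21; x_2 ≥ 8 gives C(6,2) = 15; x_3 ≥ 8 gives C(6,2) = 15. Together 51.
No two caps can be exceeded simultaneously, so the pair terms are all 0.
By inclusion–exclusion the count is 91 − 51 + 0 = 40.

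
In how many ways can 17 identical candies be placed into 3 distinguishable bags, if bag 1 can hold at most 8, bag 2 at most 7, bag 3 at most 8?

28

Ignoring the caps, the number of non-negative solutions to x_1+…+x_3 = 17 is C(19,2) = 171.
Subtract solutions that violate a single cap (substitute x_i' = x_i − (cap_i+1)): x_1 ≥ 9 gives C(10,2) = 45; x_2 ≥ 8 gives C(11,2) = 55; x_3 ≥ 9 gives C(10,2) = 45. Together 145.
Add back pairs where two caps are both exceeded: 1 + 0 + 1 = 2.
By inclusion–exclusion the count is 171 − 145 + 2 = 28.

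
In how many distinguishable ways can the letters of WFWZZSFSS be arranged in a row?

WFWZZSFSS has 9 letters with F appearing twice, S appearing 3 times, W appearing twice, and Z appearing twice.
So there are 9! / (3!·2!·2!·2!) = 7560 distinguishable arrangements.

7560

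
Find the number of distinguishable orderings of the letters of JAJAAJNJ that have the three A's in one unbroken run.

30

Treat the 3 copies of A as a single block. The multiset to arrange is then {AAA, J, J, J, J, N}, 6 items in all.
That gives (6)!/(4!) = 30 arrangements.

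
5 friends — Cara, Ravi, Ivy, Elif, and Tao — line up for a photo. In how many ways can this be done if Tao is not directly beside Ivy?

72

There are 5! = 120 arrangements in all. If Tao and Ivy are adjacent, merging them into one block gives 2·(4)! = 48 arrangements.
So 120 − 48 = 72 arrangements keep them apart.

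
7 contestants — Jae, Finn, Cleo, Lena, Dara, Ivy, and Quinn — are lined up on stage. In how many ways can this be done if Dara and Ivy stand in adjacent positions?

1440

Place the 5 others and the Dara-Ivy pair as 6 objects in a line; the pair has 2 internal arrangements.
That gives 2 × 6! = 2 × 720 = 1440.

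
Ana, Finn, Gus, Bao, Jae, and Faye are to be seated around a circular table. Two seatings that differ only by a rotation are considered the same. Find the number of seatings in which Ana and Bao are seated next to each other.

48

Glue Ana and Bao into a block (2 internal orders). Seating 5 units around a circle gives (4)! arrangements.
So 2 × (4)! = 2 × 24 = 48.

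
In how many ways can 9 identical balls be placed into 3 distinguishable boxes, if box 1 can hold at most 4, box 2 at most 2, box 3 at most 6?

9

Ignoring the caps, the number of non-negative solutions to x_1+…+x_3 = 9 is C(11,2) = 55.
Subtract solutions that violate a single cap (substitute x_i' = x_i − (cap_i+1)): x_1 ≥ 5 gives C(6,2) = 15; x_2 ≥ 3 gives C(8,2) = 28; x_3 ≥ 7 gives C(4,2) = 6. Together 49.
Add back pairs where two caps are both exceeded: 3 + 0 + 0 = 3.
By inclusion–exclusion the count is 55 − 49 + 3 = 9.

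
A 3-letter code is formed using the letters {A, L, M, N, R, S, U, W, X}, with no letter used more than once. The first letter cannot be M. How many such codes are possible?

448

The first letter has 9−1 = 8 choices (anything except M).
The remaining 2 letters are filled from the other 8 symbols without repetition: 8 × 7 = 56.
Total: 8 × 56 = 448.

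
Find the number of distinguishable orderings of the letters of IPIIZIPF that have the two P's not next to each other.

630

There are 8!/(4!·2!) = 840 arrangements of IPIIZIPF in total.
If the two P's are adjacent, glue them into one block, leaving 7 items to arrange: (7)!/(4!) = 210 ways.
Hence 840 − 210 = 630.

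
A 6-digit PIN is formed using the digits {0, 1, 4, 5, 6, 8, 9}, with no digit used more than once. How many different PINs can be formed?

5040

With no repetition, fill the 6 digits in order: 7 choices, then 6, down to 2.
7 × 6 × 5 × 4 × 3 × 2 = 5040.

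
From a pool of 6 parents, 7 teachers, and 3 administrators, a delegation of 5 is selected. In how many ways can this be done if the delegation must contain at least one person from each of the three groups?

Unrestricted: C(16,5) = 4368 ways to pick any 5 of the 16.
Selections missing a whole group: no parents → C(10,5) = 252; no teachers → C(9,5) = 126; no administrators → C(13,5) = 1287.
Add back selections omitting two groups (i.e. drawn from a single group): C(6,5) + C(7,5) + C(3,5) = 27.
By inclusion–exclusion: 4368 − 1665 + 27 = 2730.

2730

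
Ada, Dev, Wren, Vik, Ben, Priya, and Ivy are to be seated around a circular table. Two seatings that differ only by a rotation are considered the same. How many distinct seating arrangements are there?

Around a circle, 7 distinct people have 7!/7 = (6)! = 720 rotationally distinct seatings.

720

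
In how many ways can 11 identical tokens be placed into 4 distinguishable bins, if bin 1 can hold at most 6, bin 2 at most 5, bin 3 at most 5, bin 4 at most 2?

76

Ignoring the caps, the number of non-negative solutions to x_1+…+x_4 = 11 is C(14,3) = 364.
Subtract solutions that violate a single cap (substitute x_i' = x_i − (cap_i+1)): x_1 ≥ 7 gives C(7,3) = 35; x_2 ≥ 6 gives C(8,3) = 56; x_3 ≥ 6 gives C(8,3) = 56; x_4 ≥ 3 gives C(11,3) = 165. Together 312.
Add back pairs where two caps are both exceeded: 0 + 0 + 4 + 0 + 10 + 10 = 24.
By inclusion–exclusion the count is 364 − 312 + 24 = 76.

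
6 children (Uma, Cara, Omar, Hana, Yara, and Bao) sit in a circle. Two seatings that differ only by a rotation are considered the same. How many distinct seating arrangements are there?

Around a circle, 6 distinct people have 6!/6 = (5)! = 120 rotationally distinct seatings.

120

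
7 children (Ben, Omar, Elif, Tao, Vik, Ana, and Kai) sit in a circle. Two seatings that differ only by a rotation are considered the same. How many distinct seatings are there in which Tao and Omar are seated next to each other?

Glue Tao and Omar into a block (2 internal orders). Seating 6 units around a circle gives (5)! arrangements.
So 2 × (5)! = 2 × 120 = 240.

240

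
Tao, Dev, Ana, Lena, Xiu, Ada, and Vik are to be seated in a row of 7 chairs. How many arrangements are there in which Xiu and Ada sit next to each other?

1440

Place the 5 others and the Xiu-Ada pair as 6 objects in a line; the pair has 2 internal arrangements.
So the count is 2·(6)! = 1440.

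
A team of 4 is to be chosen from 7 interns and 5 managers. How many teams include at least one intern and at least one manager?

455

With no constraint there are C(12,4) = 495 possible selections.
Selections missing a whole group: no interns → C(5,4) = 5; no managers → C(7,4) = 35.
Both groups omitted at once is impossible, so 495 − 40 = 455.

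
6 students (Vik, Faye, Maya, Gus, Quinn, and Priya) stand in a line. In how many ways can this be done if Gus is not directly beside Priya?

480

Of the 6! = 720 arrangements, those with Gus and Priya adjacent number 2 × 5! = 240 (treat the pair as a block with 2 internal orders).
So 720 − 240 = 480 arrangements keep them apart.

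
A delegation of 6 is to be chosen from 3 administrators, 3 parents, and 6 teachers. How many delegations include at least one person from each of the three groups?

With no constraint there are C(12,6) = 924 possible selections.
Selections missing a whole group: no administrators → C(9,6) = 84; no parents → C(9,6) = 84; no teachers → C(6,6) = 1.
Add back selections omitting two groups (i.e. drawn from a single group): C(3,6) + C(3,6) + C(6,6) = 1.
By inclusion–exclusion: 924 − 169 + 1 = 756.

756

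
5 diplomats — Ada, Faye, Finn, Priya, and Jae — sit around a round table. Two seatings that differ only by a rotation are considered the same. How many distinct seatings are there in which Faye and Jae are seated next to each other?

12

Treat {Faye, Jae} as one unit (2 internal orders) and seat the resulting 4 units around the table: (3)! circular arrangements.
So 2 × (3)! = 2 × 6 = 12.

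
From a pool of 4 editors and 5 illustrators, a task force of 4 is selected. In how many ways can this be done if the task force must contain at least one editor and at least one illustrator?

Total 4-person selections from all 9: C(9,4) = 126.
Selections missing a whole group: no editors → C(5,4) = 5; no illustrators → C(4,4) = 1.
Both groups omitted at once is impossible, so 126 − 6 = 120.

120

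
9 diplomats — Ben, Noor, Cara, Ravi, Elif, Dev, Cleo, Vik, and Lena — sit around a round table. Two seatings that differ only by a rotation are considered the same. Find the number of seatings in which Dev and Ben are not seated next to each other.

30240

Without the restriction there are (8)! = 40320 seatings.
Seatings with Dev beside Ben: treat them as a block with 2 internal orders, giving 2 × (7)! = 10080.
Subtracting, 40320 − 10080 = 30240.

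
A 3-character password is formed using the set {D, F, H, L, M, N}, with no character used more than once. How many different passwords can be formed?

Choose and order 3 of the 6 symbols: the first character has 6 options, the next 5, then 4.
That product is 6 × 5 × 4 = 120.

120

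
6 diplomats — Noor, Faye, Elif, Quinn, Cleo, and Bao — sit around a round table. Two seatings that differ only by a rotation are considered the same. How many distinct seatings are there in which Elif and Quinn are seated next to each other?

48

Treat {Elif, Quinn} as one unit (2 internal orders) and seat the resulting 5 units around the table: (4)! circular arrangements.
So 2 × (4)! = 2 × 24 = 48.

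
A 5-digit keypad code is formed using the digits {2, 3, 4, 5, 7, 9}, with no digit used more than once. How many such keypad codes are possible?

Choose and order 5 of the 6 symbols: the first digit has 6 options, the next 5, and so on down to 2.
6 × 5 × 4 × 3 × 2 = 720.

720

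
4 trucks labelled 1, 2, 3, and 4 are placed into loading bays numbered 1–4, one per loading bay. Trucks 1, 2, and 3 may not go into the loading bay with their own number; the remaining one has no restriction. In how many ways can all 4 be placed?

11

Let Aᵢ (for i ∈ {1, 2, 3}) be the placements that put truck i in its forbidden loading bay. Any j of these fix j positions, leaving (4−j)! ways to fill the rest, and there are C(3,j) ways to pick which j.
By inclusion–exclusion, the number of valid placements is Σ_{j=0}^{3} (−1)^j C(3,j)·(4−j)!.
Computing: 24 − 18 + 6 − 1 = 11.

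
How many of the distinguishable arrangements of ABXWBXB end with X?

Fix X in the last position and arrange the remaining 6 letters.
Those 6 letters have B appearing 3 times, giving (6)!/(3!) = 120.

120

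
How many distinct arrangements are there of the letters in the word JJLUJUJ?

The 7 letters of JJLUJUJ have repeats: J appearing 4 times and U appearing twice.
Dividing 7! = 5040 by 4!·2! = 48 for the repeated letters gives 105.

105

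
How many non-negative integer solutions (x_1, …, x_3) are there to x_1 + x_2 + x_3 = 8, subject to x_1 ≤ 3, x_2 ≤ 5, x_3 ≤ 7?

23

By stars and bars, unrestricted non-negative solutions to x_1+…+x_3 = 8 number C(8+2,2) = 45.
Subtract solutions that violate a single cap (substitute x_i' = x_i − (cap_i+1)): x_1 ≥ 4 gives C(6,2) = 15; x_2 ≥ 6 gives C(4,2) = 6; x_3 ≥ 8 gives C(2,2) = 1. Together 22.
No two caps can be exceeded simultaneously, so the pair terms are all 0.
By inclusion–exclusion the count is 45 − 22 + 0 = 23.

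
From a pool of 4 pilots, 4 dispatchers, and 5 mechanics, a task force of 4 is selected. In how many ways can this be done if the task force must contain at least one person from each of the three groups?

400

Unrestricted: C(13,4) = 715 ways to pick any 4 of the 13.
Subtract selections that omit an entire group: no pilots → C(9,4) = 126; no dispatchers → C(9,4) = 126; no mechanics → C(8,4) = 70.
Add back selections omitting two groups (i.e. drawn from a single group): C(4,4) + C(4,4) + C(5,4) = 7.
By inclusion–exclusion: 715 − 322 + 7 = 400.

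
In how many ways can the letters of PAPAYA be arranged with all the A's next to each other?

Treat the 3 copies of A as a single block. The multiset to arrange is then {AAA, P, P, Y}, 4 items in all.
That gives (4)!/(2!) = 12 arrangements.

12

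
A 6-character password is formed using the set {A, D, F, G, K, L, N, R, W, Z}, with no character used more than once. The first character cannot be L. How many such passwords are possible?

136080

The first character has 10−1 = 9 choices (anything except L).
The remaining 5 characters are filled from the other 9 symbols without repetition: 9 × 8 × 7 × 6 × 5 = 15120.
Total: 9 × 15120 = 136080.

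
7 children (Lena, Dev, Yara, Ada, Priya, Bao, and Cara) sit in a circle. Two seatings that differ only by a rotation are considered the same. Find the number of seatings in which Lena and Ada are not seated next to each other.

480

Without the restriction there are (6)! = 720 seatings.
Those with Lena next to Ada: fuse the pair into one unit and seat 6 units around a circle — 2·(5)! = 240.
Subtracting, 720 − 240 = 480.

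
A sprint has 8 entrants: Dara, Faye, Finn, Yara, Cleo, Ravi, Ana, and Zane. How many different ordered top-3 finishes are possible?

336

There are 8 choices for 1st place, 7 for 2nd, and 6 for 3rd.
That gives 8 × 7 × 6 = 336.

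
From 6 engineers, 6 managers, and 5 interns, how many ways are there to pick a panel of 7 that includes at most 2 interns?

Split by how many interns are chosen (0 through 2).
Sum: C(5,0)·C(12,7) + C(5,1)·C(12,6) + C(5,2)·C(12,5) = 792 + 4620 + 7920 = 13332.

13332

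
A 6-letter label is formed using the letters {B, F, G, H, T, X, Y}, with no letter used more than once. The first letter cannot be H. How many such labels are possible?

4320

The first letter has 7−1 = 6 choices (anything except H).
The remaining 5 letters are filled from the other 6 symbols without repetition: 6 × 5 × 4 × 3 × 2 = 720.
Total: 6 × 720 = 4320.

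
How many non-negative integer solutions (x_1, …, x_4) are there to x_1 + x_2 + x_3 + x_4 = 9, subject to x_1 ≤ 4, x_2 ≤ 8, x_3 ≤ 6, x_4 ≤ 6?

Without the upper bounds there are C(12,3) = 220 ways to split 9 among 4 variables.
Subtract solutions that violate a single cap (substitute x_i' = x_i − (cap_i+1)): x_1 ≥ 5 gives C(7,3) = 35; x_2 ≥ 9 gives C(3,3) = 1; x_3 ≥ 7 gives C(5,3) = 10; x_4 ≥ 7 gives C(5,3) = 10. Together 56.
No two caps can be exceeded simultaneously, so the pair terms are all 0.
By inclusion–exclusion the count is 220 − 56 + 0 = 164.

164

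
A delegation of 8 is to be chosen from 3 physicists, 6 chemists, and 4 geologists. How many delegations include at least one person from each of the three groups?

Unrestricted: C(13,8) = 1287 ways to pick any 8 of the 13.
Selections missing a whole group: no physicists → C(10,8) = 45; no chemists → C(7,8) = 0; no geologists → C(9,8) = 9.
Add back selections omitting two groups (i.e. drawn from a single group): C(3,8) + C(6,8) + C(4,8) = 0.
By inclusion–exclusion: 1287 − 54 + 0 = 1233.

1233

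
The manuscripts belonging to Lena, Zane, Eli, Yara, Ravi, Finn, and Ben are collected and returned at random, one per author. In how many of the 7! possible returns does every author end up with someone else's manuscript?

1854

Let Aᵢ be the assignments in which author i gets their own manuscript. We want the size of the complement of A₁∪…∪A_7.
By inclusion–exclusion this is Σ_{j=0}^{7} (−1)^j C(7,j)·(7−j)!.
Computing: 5040 − 5040 + 2520 − 840 + 210 − 42 + 7 − 1 = 1854.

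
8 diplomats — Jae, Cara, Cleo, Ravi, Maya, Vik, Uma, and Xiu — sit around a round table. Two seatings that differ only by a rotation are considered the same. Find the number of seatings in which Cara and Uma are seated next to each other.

Treat {Cara, Uma} as one unit (2 internal orders) and seat the resulting 7 units around the table: (6)! circular arrangements.
So 2 × (6)! = 2 × 720 = 1440.

1440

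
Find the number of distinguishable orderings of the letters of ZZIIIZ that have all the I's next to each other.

Treat the 3 copies of I as a single block. The multiset to arrange is then {III, Z, Z, Z}, 4 items in all.
That gives (4)!/(3!) = 4 arrangements.

4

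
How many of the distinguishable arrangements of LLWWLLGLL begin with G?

Fix G in the first position and arrange the remaining 8 letters.
Those 8 letters have L appearing 6 times and W appearing twice, giving (8)!/(6!·2!) = 28.

28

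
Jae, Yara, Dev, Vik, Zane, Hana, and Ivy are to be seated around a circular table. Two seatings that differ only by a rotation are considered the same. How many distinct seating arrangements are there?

720

Seat Jae anywhere (absorbing the rotational symmetry), then permute the other 6: (6)! = 720.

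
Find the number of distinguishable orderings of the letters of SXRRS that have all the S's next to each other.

12

Treat the 2 copies of S as a single block. The multiset to arrange is then {SS, R, R, X}, 4 items in all.
That gives (4)!/(2!) = 12 arrangements.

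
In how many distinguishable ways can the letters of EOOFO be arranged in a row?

Letter multiplicities in EOOFO: E×1, F×1, O×3.
Dividing 5! = 120 by 3! = 6 for the repeated letters gives 20.

20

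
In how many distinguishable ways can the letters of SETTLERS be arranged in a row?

5040

The 8 letters of SETTLERS have repeats: E appearing twice, S appearing twice, and T appearing twice.
Dividing 8! = 40320 by 2!·2!·2! = 8 for the repeated letters gives 5040.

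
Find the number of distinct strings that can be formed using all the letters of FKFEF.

Letter multiplicities in FKFEF: E×1, F×3, K×1.
Dividing 5! = 120 by 3! = 6 for the repeated letters gives 20.

20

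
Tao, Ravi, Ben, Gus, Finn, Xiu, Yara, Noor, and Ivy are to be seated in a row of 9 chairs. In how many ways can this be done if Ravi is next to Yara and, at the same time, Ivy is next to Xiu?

Treat {Ravi,Yara} as one block (2 orders) and {Ivy,Xiu} as another (2 orders).
That leaves 7 units to arrange: 2 × 2 × 7! = 4 × 5040 = 20160.

20160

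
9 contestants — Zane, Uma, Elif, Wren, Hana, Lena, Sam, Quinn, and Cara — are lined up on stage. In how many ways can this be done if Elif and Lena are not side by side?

282240

Of the 9! = 362880 arrangements, those with Elif and Lena adjacent number 2 × 8! = 80640 (treat the pair as a block with 2 internal orders).
So 362880 − 80640 = 282240 arrangements keep them apart.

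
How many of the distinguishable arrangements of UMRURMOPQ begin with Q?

5040

With the first slot taken by Q, it remains to arrange the other 8 letters (UMRURMOP).
Those 8 letters have M appearing twice, R appearing twice, and U appearing twice, giving (8)!/(2!·2!·2!) = 5040.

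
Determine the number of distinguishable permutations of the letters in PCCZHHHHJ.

Letter multiplicities in PCCZHHHHJ: C×2, H×4, J×1, P×1, Z×1.
The number of distinct arrangements is 9!/(4!·2!) = 362880/48 = 7560.

7560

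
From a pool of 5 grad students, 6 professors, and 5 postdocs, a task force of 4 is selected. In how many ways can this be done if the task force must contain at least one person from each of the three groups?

975

Total 4-person selections from all 16: C(16,4) = 1820.
Selections missing a whole group: no grad students → C(11,4) = 330; no professors → C(10,4) = 210; no postdocs → C(11,4) = 330.
Add back selections omitting two groups (i.e. drawn from a single group): C(5,4) + C(6,4) + C(5,4) = 25.
By inclusion–exclusion: 1820 − 870 + 25 = 975.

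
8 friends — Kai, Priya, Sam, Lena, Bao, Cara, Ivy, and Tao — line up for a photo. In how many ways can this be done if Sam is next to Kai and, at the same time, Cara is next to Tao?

2880

Treat {Sam,Kai} as one block (2 orders) and {Cara,Tao} as another (2 orders).
That leaves 6 units to arrange: 2 × 2 × 6! = 4 × 720 = 2880.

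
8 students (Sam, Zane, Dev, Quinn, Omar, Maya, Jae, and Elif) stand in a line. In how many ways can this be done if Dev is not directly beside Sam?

Of the 8! = 40320 arrangements, those with Dev and Sam adjacent number 2 × 7! = 10080 (treat the pair as a block with 2 internal orders).
Complementary counting: 40320 − 10080 = 30240.

30240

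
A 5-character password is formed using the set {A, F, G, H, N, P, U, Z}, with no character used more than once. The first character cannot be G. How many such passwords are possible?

5880

The first character has 8−1 = 7 choices (anything except G).
The remaining 4 characters are filled from the other 7 symbols without repetition: 7 × 6 × 5 × 4 = 840.
Total: 7 × 840 = 5880.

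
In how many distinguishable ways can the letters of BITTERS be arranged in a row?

BITTERS has 7 letters with T appearing twice.
The number of distinct arrangements is 7!/(2!) = 5040/2 = 2520.

2520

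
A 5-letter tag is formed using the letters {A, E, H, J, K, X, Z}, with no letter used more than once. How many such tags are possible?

Choose and order 5 of the 7 symbols: the first letter has 7 options, the next 6, and so on down to 3.
That product is 7 × 6 × 5 × 4 × 3 = 2520.

2520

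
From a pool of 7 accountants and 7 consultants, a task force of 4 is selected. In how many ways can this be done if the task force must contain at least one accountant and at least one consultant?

With no constraint there are C(14,4) = 1001 possible selections.
Selections missing a whole group: no accountants → C(7,4) = 35; no consultants → C(7,4) = 35.
Both groups omitted at once is impossible, so 1001 − 70 = 931.

931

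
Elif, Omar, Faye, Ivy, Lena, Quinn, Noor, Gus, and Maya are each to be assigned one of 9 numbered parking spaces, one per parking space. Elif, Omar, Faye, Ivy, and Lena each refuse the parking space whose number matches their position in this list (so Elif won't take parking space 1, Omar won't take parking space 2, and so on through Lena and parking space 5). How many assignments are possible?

205056

Let Aᵢ (for 1 ≤ i ≤ 5) be the placements that put person i in their forbidden parking space. Any j of these fix j positions, leaving (9−j)! ways to fill the rest, and there are C(5,j) ways to pick which j.
By inclusion–exclusion, the number of valid placements is Σ_{j=0}^{5} (−1)^j C(5,j)·(9−j)!.
Computing: 362880 − 201600 + 50400 − 7200 + 600 − 24 = 205056.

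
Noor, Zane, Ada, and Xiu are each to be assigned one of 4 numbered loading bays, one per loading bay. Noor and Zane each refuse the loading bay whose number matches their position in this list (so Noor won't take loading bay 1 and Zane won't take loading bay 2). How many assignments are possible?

Let Aᵢ (for i ∈ {1, 2}) be the placements that put person i in their forbidden loading bay. Any j of these fix j positions, leaving (4−j)! ways to fill the rest, and there are C(2,j) ways to pick which j.
By inclusion–exclusion, the number of valid placements is Σ_{j=0}^{2} (−1)^j C(2,j)·(4−j)!.
Computing: 24 − 12 + 2 = 14.

14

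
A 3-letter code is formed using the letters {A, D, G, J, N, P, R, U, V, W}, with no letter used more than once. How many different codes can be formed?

720

Choose and order 3 of the 10 symbols: the first letter has 10 options, the next 9, then 8.
10 × 9 × 8 = 720.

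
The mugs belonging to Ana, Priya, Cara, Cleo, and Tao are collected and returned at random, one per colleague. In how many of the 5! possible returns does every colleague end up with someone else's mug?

44

Count assignments avoiding every fixed point. For any j of the 5 colleagues fixed to their own mug, the other 5−j can be arranged in (5−j)! ways.
By inclusion–exclusion this is Σ_{j=0}^{5} (−1)^j C(5,j)·(5−j)!.
Computing: 120 − 120 + 60 − 20 + 5 − 1 = 44.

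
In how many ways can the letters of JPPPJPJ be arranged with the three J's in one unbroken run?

5

Treat the 3 copies of J as a single block. The multiset to arrange is then {JJJ, P, P, P, P}, 5 items in all.
That gives (5)!/(4!) = 5 arrangements.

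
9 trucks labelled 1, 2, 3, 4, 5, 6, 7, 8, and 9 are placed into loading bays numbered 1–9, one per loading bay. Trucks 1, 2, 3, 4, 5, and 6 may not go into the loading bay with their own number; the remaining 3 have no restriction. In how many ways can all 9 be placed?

183822

Let Aᵢ (for 1 ≤ i ≤ 6) be the placements that put truck i in its forbidden loading bay. Any j of these fix j positions, leaving (9−j)! ways to fill the rest, and there are C(6,j) ways to pick which j.
By inclusion–exclusion, the number of valid placements is Σ_{j=0}^{6} (−1)^j C(6,j)·(9−j)!.
Computing: 362880 − 241920 + 75600 − 14400 + 1800 − 144 + 6 = 183822.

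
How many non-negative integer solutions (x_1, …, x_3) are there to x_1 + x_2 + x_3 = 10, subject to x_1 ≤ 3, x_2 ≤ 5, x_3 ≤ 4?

Ignoring the caps, the number of non-negative solutions to x_1+…+x_3 = 10 is C(12,2) = 66.
Subtract solutions that violate a single cap (substitute x_i' = x_i − (cap_i+1)): x_1 ≥ 4 gives C(8,2) = 28; x_2 ≥ 6 gives C(6,2) = 15; x_3 ≥ 5 gives C(7,2) = 21. Together 64.
Add back pairs where two caps are both exceeded: 1 + 3 + 0 = 4.
By inclusion–exclusion the count is 66 − 64 + 4 = 6.

6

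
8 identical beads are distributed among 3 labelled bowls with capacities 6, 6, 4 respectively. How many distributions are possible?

29

Without the upper bounds there are C(10,2) = 45 ways to split 8 among 3 bowls.
Subtract solutions that violate a single cap (substitute x_i' = x_i − (cap_i+1)): x_1 ≥ 7 gives C(3,2) = 3; x_2 ≥ 7 gives C(3,2) = 3; x_3 ≥ 5 gives C(5,2) = 10. Together 16.
No two caps can be exceeded simultaneously, so the pair terms are all 0.
By inclusion–exclusion the count is 45 − 16 + 0 = 29.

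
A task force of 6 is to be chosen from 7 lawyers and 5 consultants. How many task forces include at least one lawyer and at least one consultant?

With no constraint there are C(12,6) = 924 possible selections.
Selections missing a whole group: no lawyers → C(5,6) = 0; no consultants → C(7,6) = 7.
Both groups omitted at once is impossible, so 924 − 7 = 917.

917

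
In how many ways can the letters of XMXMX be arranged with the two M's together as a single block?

4

Treat the 2 copies of M as a single block. The multiset to arrange is then {MM, X, X, X}, 4 items in all.
That gives (4)!/(3!) = 4 arrangements.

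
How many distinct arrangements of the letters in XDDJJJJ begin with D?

With the first slot taken by D, it remains to arrange the other 6 letters (XDJJJJ).
Those 6 letters have J appearing 4 times, giving (6)!/(4!) = 30.

30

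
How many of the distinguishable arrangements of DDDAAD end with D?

With the last slot taken by D, it remains to arrange the other 5 letters (DDAAD).
Those 5 letters have A appearing twice and D appearing 3 times, giving (5)!/(3!·2!) = 10.

10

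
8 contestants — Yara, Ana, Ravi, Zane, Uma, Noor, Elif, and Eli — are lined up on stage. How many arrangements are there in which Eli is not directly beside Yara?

30240

There are 8! = 40320 arrangements in all. If Eli and Yara are adjacent, merging them into one block gives 2·(7)! = 10080 arrangements.
So 40320 − 10080 = 30240 arrangements keep them apart.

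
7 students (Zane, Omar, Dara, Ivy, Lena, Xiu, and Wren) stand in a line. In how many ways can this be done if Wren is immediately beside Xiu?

Place the 5 others and the Wren-Xiu pair as 6 objects in a line; the pair has 2 internal arrangements.
So the count is 2·(6)! = 1440.

1440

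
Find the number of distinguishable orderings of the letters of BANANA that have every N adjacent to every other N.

Treat the 2 copies of N as a single block. The multiset to arrange is then {NN, A, A, A, B}, 5 items in all.
That gives (5)!/(3!) = 20 arrangements.

20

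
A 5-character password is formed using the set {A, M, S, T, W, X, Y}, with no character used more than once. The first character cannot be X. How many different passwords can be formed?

The first character has 7−1 = 6 choices (anything except X).
The remaining 4 characters are filled from the other 6 symbols without repetition: 6 × 5 × 4 × 3 = 360.
Total: 6 × 360 = 2160.

2160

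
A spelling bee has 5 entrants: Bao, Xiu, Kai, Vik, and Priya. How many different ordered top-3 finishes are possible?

There are 5 choices for 1st place, 4 for 2nd, and 3 for 3rd.
That gives 5 × 4 × 3 = 60.

60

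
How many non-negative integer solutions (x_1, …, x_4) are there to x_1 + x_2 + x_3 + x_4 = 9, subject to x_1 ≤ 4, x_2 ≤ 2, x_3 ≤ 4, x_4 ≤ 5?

Without the upper bounds there are C(12,3) = 220 ways to split 9 among 4 variables.
Subtract solutions that violate a single cap (substitute x_i' = x_i − (cap_i+1)): x_1 ≥ 5 gives C(7,3) = 35; x_2 ≥ 3 gives C(9,3) = 84; x_3 ≥ 5 gives C(7,3) = 35; x_4 ≥ 6 gives C(6,3) = 20. Together 174.
Add back pairs where two caps are both exceeded: 4 + 0 + 0 + 4 + 1 + 0 = 9.
By inclusion–exclusion the count is 220 − 174 + 9 = 55.

55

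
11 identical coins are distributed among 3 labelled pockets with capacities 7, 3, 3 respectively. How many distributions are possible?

6

Ignoring the caps, the number of non-negative solutions to x_1+…+x_3 = 11 is C(13,2) = 78.
Subtract solutions that violate a single cap (substitute x_i' = x_i − (cap_i+1)): x_1 ≥ 8 gives C(5,2) = 10; x_2 ≥ 4 gives C(9,2) = 36; x_3 ≥ 4 gives C(9,2) = 36. Together 82.
Add back pairs where two caps are both exceeded: 0 + 0 + 10 = 10.
By inclusion–exclusion the count is 78 − 82 + 10 = 6.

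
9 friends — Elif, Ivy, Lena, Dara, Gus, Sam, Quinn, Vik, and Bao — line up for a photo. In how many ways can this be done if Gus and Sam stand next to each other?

Treat {Gus, Sam} as a single unit. There are 8 units to order, and the pair itself can be ordered 2 ways.
So the count is 2·(8)! = 80640.

80640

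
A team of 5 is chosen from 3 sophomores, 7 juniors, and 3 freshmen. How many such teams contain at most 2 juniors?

Split by how many juniors are chosen (0 through 2).
Sum: C(7,0)·C(6,5) + C(7,1)·C(6,4) + C(7,2)·C(6,3) = 6 + 105 + 420 = 531.

531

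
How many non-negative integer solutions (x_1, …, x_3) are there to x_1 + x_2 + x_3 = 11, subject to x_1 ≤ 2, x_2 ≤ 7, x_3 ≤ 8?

18

By stars and bars, unrestricted non-negative solutions to x_1+…+x_3 = 11 number C(11+2,2) = 78.
Subtract solutions that violate a single cap (substitute x_i' = x_i − (cap_i+1)): x_1 ≥ 3 gives C(10,2) = 45; x_2 ≥ 8 gives C(5,2) = 10; x_3 ≥ 9 gives C(4,2) = 6. Together 61.
Add back pairs where two caps are both exceeded: 1 + 0 + 0 = 1.
By inclusion–exclusion the count is 78 − 61 + 1 = 18.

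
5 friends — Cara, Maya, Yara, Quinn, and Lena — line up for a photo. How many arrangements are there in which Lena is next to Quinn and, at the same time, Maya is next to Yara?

Treat {Lena,Quinn} as one block (2 orders) and {Maya,Yara} as another (2 orders).
That leaves 3 units to arrange: 2 × 2 × 3! = 4 × 6 = 24.

24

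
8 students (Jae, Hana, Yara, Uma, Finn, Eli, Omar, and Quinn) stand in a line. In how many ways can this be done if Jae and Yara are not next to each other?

30240

There are 8! = 40320 arrangements in all. If Jae and Yara are adjacent, merging them into one block gives 2·(7)! = 10080 arrangements.
Complementary counting: 40320 − 10080 = 30240.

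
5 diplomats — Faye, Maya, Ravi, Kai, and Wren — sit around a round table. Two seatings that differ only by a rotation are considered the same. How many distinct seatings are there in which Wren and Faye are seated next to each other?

12

Glue Wren and Faye into a block (2 internal orders). Seating 4 units around a circle gives (3)! arrangements.
So 2 × (3)! = 2 × 6 = 12.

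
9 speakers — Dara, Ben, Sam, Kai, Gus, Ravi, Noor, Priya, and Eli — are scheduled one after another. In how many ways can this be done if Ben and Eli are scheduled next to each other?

80640

Treat {Ben, Eli} as a single unit. There are 8 units to order, and the pair itself can be ordered 2 ways.
That gives 2 × 8! = 2 × 40320 = 80640.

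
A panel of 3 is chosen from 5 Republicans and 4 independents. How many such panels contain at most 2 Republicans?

74

Split by how many Republicans are chosen (0 through 2).
Sum: C(5,0)·C(4,3) + C(5,1)·C(4,2) + C(5,2)·C(4,1) = 4 + 30 + 40 = 74.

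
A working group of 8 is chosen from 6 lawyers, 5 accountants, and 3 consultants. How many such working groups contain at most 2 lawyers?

469

Split by how many lawyers are chosen (0 through 2).
Sum: C(6,0)·C(8,8) + C(6,1)·C(8,7) + C(6,2)·C(8,6) = 1 + 48 + 420 = 469.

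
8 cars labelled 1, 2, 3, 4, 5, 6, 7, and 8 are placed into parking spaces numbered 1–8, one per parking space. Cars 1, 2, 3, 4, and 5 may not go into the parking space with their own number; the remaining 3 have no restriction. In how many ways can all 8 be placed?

21234

Let Aᵢ (for 1 ≤ i ≤ 5) be the placements that put car i in its forbidden parking space. Any j of these fix j positions, leaving (8−j)! ways to fill the rest, and there are C(5,j) ways to pick which j.
By inclusion–exclusion, the number of valid placements is Σ_{j=0}^{5} (−1)^j C(5,j)·(8−j)!.
Computing: 40320 − 25200 + 7200 − 1200 + 120 − 6 = 21234.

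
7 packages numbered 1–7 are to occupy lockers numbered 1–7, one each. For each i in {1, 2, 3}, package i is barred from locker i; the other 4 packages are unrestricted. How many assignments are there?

Let Aᵢ (for i ∈ {1, 2, 3}) be the placements that put package i in its forbidden locker. Any j of these fix j positions, leaving (7−j)! ways to fill the rest, and there are C(3,j) ways to pick which j.
By inclusion–exclusion, the number of valid placements is Σ_{j=0}^{3} (−1)^j C(3,j)·(7−j)!.
Computing: 5040 − 2160 + 360 − 24 = 3216.

3216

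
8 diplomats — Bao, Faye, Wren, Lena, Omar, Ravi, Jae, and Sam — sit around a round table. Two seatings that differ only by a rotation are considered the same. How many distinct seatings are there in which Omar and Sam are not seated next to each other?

3600

All circular seatings of 8 people number (7)! = 5040.
Seatings with Omar beside Sam: treat them as a block with 2 internal orders, giving 2 × (6)! = 1440.
Subtracting, 5040 − 1440 = 3600.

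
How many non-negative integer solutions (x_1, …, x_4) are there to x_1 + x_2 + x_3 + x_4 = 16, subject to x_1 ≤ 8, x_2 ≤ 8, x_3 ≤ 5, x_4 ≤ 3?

120

Ignoring the caps, the number of non-negative solutions to x_1+…+x_4 = 16 is C(19,3) = 969.
Subtract solutions that violate a single cap (substitute x_i' = x_i − (cap_i+1)): x_1 ≥ 9 gives C(10,3) = 120; x_2 ≥ 9 gives C(10,3) = 120; x_3 ≥ 6 gives C(13,3) = 286; x_4 ≥ 4 gives C(15,3) = 455. Together 981.
Add back pairs where two caps are both exceeded: 0 + 4 + 20 + 4 + 20 + 84 = 132.
By inclusion–exclusion the count is 969 − 981 + 132 = 120.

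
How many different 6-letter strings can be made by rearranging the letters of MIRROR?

120

The 6 letters of MIRROR have repeats: R appearing 3 times.
The number of distinct arrangements is 6!/(3!) = 720/6 = 120.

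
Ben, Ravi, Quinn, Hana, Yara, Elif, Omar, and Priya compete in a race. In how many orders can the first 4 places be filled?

This is an ordered selection of 4 from 8: P(8,4).
That gives 8 × 7 × 6 × 5 = 1680.

1680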